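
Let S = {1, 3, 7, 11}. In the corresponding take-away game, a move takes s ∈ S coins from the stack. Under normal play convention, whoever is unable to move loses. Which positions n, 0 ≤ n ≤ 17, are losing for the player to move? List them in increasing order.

n :  0  1  2  3  4  5  6  7  8  9 10 11 12 13 14 15 16 17
G :  0  1  0  1  0  1  0  1  0  1  0  1  0  1  0  1  0  1
P-positions are exactly the n with G(n) = 0.

0, 2, 4, 6, 8, 10, 12, 14, 16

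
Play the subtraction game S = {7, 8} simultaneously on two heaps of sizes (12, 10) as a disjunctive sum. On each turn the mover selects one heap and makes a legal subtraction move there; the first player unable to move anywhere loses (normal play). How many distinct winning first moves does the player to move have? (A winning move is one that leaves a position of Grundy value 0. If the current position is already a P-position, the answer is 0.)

0

All heaps use S = {7, 8}:
n :  0  1  2  3  4  5  6  7  8  9 10 11 12
G :  0  0  0  0  0  0  0  1  1  1  1  1  1
Heap A: G(12) = 1.
Heap B: G(10) = 1.
Combined Grundy value = 1 ⊕ 1 = 0.
A winning move leaves total XOR = 0, i.e. changes one component's Grundy value g to g ⊕ X where X is the current total.
Heap A: target g' = 1⊕0 = 1, but every legal move changes the Grundy value (mex property), so 0 moves.
Heap B: target g' = 1⊕0 = 1, but every legal move changes the Grundy value (mex property), so 0 moves.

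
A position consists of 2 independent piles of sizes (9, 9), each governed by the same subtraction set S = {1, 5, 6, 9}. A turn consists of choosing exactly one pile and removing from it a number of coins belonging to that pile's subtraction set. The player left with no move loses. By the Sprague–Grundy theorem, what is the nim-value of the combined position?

0

All piles use S = {1, 5, 6, 9}:
n : 0 1 2 3 4 5 6 7 8 9
G : 0 1 0 1 0 1 2 3 2 3
Pile A: G(9) = 3.
Pile B: G(9) = 3.
Combined Grundy value = 3 ⊕ 3 = 0.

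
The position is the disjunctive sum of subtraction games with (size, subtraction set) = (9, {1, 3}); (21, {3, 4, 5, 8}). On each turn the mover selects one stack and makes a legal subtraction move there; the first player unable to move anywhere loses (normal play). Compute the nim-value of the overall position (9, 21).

2

Stack A, S = {1, 3}:
G(0) = 0
G(1) = mex{0} = 1
G(2) = mex{1} = 0
G(3) = mex{0,0} = 1
G(4) = mex{1,1} = 0
G(5) = mex{0,0} = 1
G(6) = mex{1,1} = 0
G(7) = mex{0,0} = 1
G(8) = mex{1,1} = 0
G(9) = mex{0,0} = 1
G_A(9) = 1.
Stack B, S = {3, 4, 5, 8}:
G(0) = 0
G(1) = mex{} = 0
G(2) = mex{} = 0
G(3) = mex{0} = 1
G(4) = mex{0,0} = 1
G(5) = mex{0,0,0} = 1
G(6) = mex{1,0,0} = 2
G(7) = mex{1,1,0} = 2
G(8) = mex{1,1,1,0} = 2
G(9) = mex{2,1,1,0} = 3
G(10) = mex{2,2,1,0} = 3
G(11) = mex{2,2,2,1} = 0
G(12) = mex{3,2,2,1} = 0
G(13) = mex{3,3,2,1} = 0
G(14) = mex{0,3,3,2} = 1
G(15) = mex{0,0,3,2} = 1
G(16) = mex{0,0,0,2} = 1
G(17) = mex{1,0,0,3} = 2
G(18) = mex{1,1,0,3} = 2
G(19) = mex{1,1,1,0} = 2
G(20) = mex{2,1,1,0} = 3
G(21) = mex{2,2,1,0} = 3
G_B(21) = 3.
Combined Grundy value = 1 ⊕ 3 = 2.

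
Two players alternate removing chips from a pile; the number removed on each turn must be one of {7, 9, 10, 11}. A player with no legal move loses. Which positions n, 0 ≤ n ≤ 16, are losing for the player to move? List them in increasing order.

G(0) = 0
G(1) = mex{} = 0
G(2) = mex{} = 0
G(3) = mex{} = 0
G(4) = mex{} = 0
G(5) = mex{} = 0
G(6) = mex{} = 0
G(7) = mex{0} = 1
G(8) = mex{0} = 1
G(9) = mex{0,0} = 1
G(10) = mex{0,0,0} = 1
G(11) = mex{0,0,0,0} = 1
G(12) = mex{0,0,0,0} = 1
G(13) = mex{0,0,0,0} = 1
G(14) = mex{1,0,0,0} = 2
G(15) = mex{1,0,0,0} = 2
G(16) = mex{1,1,0,0} = 2
P-positions are exactly the n with G(n) = 0.

0, 1, 2, 3, 4, 5, 6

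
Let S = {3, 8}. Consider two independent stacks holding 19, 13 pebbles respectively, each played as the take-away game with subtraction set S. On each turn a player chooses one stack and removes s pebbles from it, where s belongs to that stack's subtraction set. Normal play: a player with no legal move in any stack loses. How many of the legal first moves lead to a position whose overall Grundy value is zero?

1

All stacks use S = {3, 8}:
G(0) = 0
G(1) = mex{} = 0
G(2) = mex{} = 0
G(3) = mex{0} = 1
G(4) = mex{0} = 1
G(5) = mex{0} = 1
G(6) = mex{1} = 0
G(7) = mex{1} = 0
G(8) = mex{1,0} = 2
G(9) = mex{0,0} = 1
G(10) = mex{0,0} = 1
G(11) = mex{2,1} = 0
G(12) = mex{1,1} = 0
G(13) = mex{1,1} = 0
G(14) = mex{0,0} = 1
G(15) = mex{0,0} = 1
G(16) = mex{0,2} = 1
G(17) = mex{1,1} = 0
G(18) = mex{1,1} = 0
G(19) = mex{1,0} = 2
Stack A: G(19) = 2.
Stack B: G(13) = 0.
Combined Grundy value = 2 ⊕ 0 = 2.
A winning move leaves total XOR = 0, i.e. changes one component's Grundy value g to g ⊕ X where X is the current total.
Stack A: need g' = 2⊕2 = 0. Options: 19−3→G=1, 19−8→G=0. Hits: 1.
Stack B: need g' = 0⊕2 = 2. Options: 13−3→G=1, 13−8→G=1. Hits: 0.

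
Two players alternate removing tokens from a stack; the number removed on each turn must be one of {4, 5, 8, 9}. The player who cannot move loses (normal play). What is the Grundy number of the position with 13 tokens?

n :  0  1  2  3  4  5  6  7  8  9 10 11 12 13
G :  0  0  0  0  1  1  1  1  2  2  2  2  3  0

0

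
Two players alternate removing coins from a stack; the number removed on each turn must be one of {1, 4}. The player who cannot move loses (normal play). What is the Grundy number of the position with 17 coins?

G(0) = 0
G(1) = mex{0} = 1
G(2) = mex{1} = 0
G(3) = mex{0} = 1
G(4) = mex{1,0} = 2
G(5) = mex{2,1} = 0
G(6) = mex{0,0} = 1
G(7) = mex{1,1} = 0
G(8) = mex{0,2} = 1
G(9) = mex{1,0} = 2
G(10) = mex{2,1} = 0
G(11) = mex{0,0} = 1
G(12) = mex{1,1} = 0
G(13) = mex{0,2} = 1
G(14) = mex{1,0} = 2
G(15) = mex{2,1} = 0
G(16) = mex{0,0} = 1
G(17) = mex{1,1} = 0

0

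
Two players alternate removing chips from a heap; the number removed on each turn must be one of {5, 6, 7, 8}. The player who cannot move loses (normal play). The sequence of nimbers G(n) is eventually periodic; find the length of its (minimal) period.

13

n :  0  1  2  3  4  5  6  7  8  9 10 11 12 13 14 15 16 17 18 19 20 21 22 23 24 25 26 27
G :  0  0  0  0  0  1  1  1  1  1  2  2  2  0  0  0  0  0  1  1  1  1  1  2  2  2  0  0
G(n+13) = G(n) holds for n = 0,…,7 (a full window of length max(S) = 8), so the sequence is purely periodic with period 13.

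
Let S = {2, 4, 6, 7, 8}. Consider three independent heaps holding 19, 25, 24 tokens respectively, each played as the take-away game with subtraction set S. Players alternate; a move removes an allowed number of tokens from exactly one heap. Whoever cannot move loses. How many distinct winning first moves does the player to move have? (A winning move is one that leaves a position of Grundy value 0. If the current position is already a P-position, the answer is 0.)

All heaps use S = {2, 4, 6, 7, 8}:
G(0) = 0
G(1) = mex{} = 0
G(2) = mex{0} = 1
G(3) = mex{0} = 1
G(4) = mex{1,0} = 2
G(5) = mex{1,0} = 2
G(6) = mex{2,1,0} = 3
G(7) = mex{2,1,0,0} = 3
G(8) = mex{3,2,1,0,0} = 4
G(9) = mex{3,2,1,1,0} = 4
G(10) = mex{4,3,2,1,1} = 0
G(11) = mex{4,3,2,2,1} = 0
G(12) = mex{0,4,3,2,2} = 1
G(13) = mex{0,4,3,3,2} = 1
G(14) = mex{1,0,4,3,3} = 2
G(15) = mex{1,0,4,4,3} = 2
G(16) = mex{2,1,0,4,4} = 3
G(17) = mex{2,1,0,0,4} = 3
G(18) = mex{3,2,1,0,0} = 4
G(19) = mex{3,2,1,1,0} = 4
G(20) = mex{4,3,2,1,1} = 0
G(21) = mex{4,3,2,2,1} = 0
G(22) = mex{0,4,3,2,2} = 1
G(23) = mex{0,4,3,3,2} = 1
G(24) = mex{1,0,4,3,3} = 2
G(25) = mex{1,0,4,4,3} = 2
Heap A: G(19) = 4.
Heap B: G(25) = 2.
Heap C: G(24) = 2.
Combined Grundy value = 4 ⊕ 2 ⊕ 2 = 4.
A winning move leaves total XOR = 0, i.e. changes one component's Grundy value g to g ⊕ X where X is the current total.
Heap A: need g' = 4⊕4 = 0. Options: 19−2→G=3, 19−4→G=2, 19−6→G=1, 19−7→G=1, 19−8→G=0. Hits: 1.
Heap B: need g' = 2⊕4 = 6. Options: 25−2→G=1, 25−4→G=0, 25−6→G=4, 25−7→G=4, 25−8→G=3. Hits: 0.
Heap C: need g' = 2⊕4 = 6. Options: 24−2→G=1, 24−4→G=0, 24−6→G=4, 24−7→G=3, 24−8→G=3. Hits: 0.

1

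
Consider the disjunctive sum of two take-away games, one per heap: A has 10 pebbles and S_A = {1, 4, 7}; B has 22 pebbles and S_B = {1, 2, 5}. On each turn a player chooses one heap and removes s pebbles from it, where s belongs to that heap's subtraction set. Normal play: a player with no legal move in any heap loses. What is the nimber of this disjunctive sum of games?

1

Heap A, S = {1, 4, 7}:
G(0) = 0
G(1) = mex{0} = 1
G(2) = mex{1} = 0
G(3) = mex{0} = 1
G(4) = mex{1,0} = 2
G(5) = mex{2,1} = 0
G(6) = mex{0,0} = 1
G(7) = mex{1,1,0} = 2
G(8) = mex{2,2,1} = 0
G(9) = mex{0,0,0} = 1
G(10) = mex{1,1,1} = 0
G_A(10) = 0.
Heap B, S = {1, 2, 5}:
n :  0  1  2  3  4  5  6  7  8  9 10 11 12 13 14 15 16 17 18 19 20 21 22
G :  0  1  2  0  1  2  0  1  2  0  1  2  0  1  2  0  1  2  0  1  2  0  1
G_B(22) = 1.
Combined Grundy value = 0 ⊕ 1 = 1.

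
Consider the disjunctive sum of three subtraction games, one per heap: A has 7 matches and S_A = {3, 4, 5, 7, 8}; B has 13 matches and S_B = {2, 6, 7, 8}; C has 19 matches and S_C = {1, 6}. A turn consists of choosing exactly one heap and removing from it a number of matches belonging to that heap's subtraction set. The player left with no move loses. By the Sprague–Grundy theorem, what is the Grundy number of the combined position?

Heap A, S = {3, 4, 5, 7, 8}:
n : 0 1 2 3 4 5 6 7
G : 0 0 0 1 1 1 2 2
G_A(7) = 2.
Heap B, S = {2, 6, 7, 8}:
G(0) = 0
G(1) = mex{} = 0
G(2) = mex{0} = 1
G(3) = mex{0} = 1
G(4) = mex{1} = 0
G(5) = mex{1} = 0
G(6) = mex{0,0} = 1
G(7) = mex{0,0,0} = 1
G(8) = mex{1,1,0,0} = 2
G(9) = mex{1,1,1,0} = 2
G(10) = mex{2,0,1,1} = 3
G(11) = mex{2,0,0,1} = 3
G(12) = mex{3,1,0,0} = 2
G(13) = mex{3,1,1,0} = 2
G_B(13) = 2.
Heap C, S = {1, 6}:
G(0) = 0
G(1) = mex{0} = 1
G(2) = mex{1} = 0
G(3) = mex{0} = 1
G(4) = mex{1} = 0
G(5) = mex{0} = 1
G(6) = mex{1,0} = 2
G(7) = mex{2,1} = 0
G(8) = mex{0,0} = 1
G(9) = mex{1,1} = 0
G(10) = mex{0,0} = 1
G(11) = mex{1,1} = 0
G(12) = mex{0,2} = 1
G(13) = mex{1,0} = 2
G(14) = mex{2,1} = 0
G(15) = mex{0,0} = 1
G(16) = mex{1,1} = 0
G(17) = mex{0,0} = 1
G(18) = mex{1,1} = 0
G(19) = mex{0,2} = 1
G_C(19) = 1.
Combined Grundy value = 2 ⊕ 2 ⊕ 1 = 1.

1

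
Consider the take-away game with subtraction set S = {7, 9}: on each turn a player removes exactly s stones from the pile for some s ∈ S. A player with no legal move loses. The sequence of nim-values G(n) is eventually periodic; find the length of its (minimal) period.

G(0) = 0
G(1) = mex{} = 0
G(2) = mex{} = 0
G(3) = mex{} = 0
G(4) = mex{} = 0
G(5) = mex{} = 0
G(6) = mex{} = 0
G(7) = mex{0} = 1
G(8) = mex{0} = 1
G(9) = mex{0,0} = 1
G(10) = mex{0,0} = 1
G(11) = mex{0,0} = 1
G(12) = mex{0,0} = 1
G(13) = mex{0,0} = 1
G(14) = mex{1,0} = 2
G(15) = mex{1,0} = 2
G(16) = mex{1,1} = 0
G(17) = mex{1,1} = 0
G(18) = mex{1,1} = 0
G(19) = mex{1,1} = 0
G(20) = mex{1,1} = 0
G(21) = mex{2,1} = 0
G(22) = mex{2,1} = 0
G(23) = mex{0,2} = 1
G(24) = mex{0,2} = 1
G(25) = mex{0,0} = 1
G(26) = mex{0,0} = 1
G(27) = mex{0,0} = 1
G(28) = mex{0,0} = 1
G(29) = mex{0,0} = 1
G(30) = mex{1,0} = 2
G(31) = mex{1,0} = 2
G(32) = mex{1,1} = 0
G(33) = mex{1,1} = 0
G(n+16) = G(n) holds for n = 0,…,8 (a full window of length max(S) = 9), so the sequence is purely periodic with period 16.

16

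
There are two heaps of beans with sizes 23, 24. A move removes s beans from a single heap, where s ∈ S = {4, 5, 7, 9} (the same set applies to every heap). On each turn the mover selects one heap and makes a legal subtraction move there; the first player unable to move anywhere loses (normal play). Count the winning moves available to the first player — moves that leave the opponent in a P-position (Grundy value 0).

All heaps use S = {4, 5, 7, 9}:
n :  0  1  2  3  4  5  6  7  8  9 10 11 12 13 14 15 16 17 18 19 20 21 22 23 24
G :  0  0  0  0  1  1  1  1  2  2  2  2  3  0  0  0  0  1  1  1  1  2  2  2  2
Heap A: G(23) = 2.
Heap B: G(24) = 2.
Combined Grundy value = 2 ⊕ 2 = 0.
A winning move leaves total XOR = 0, i.e. changes one component's Grundy value g to g ⊕ X where X is the current total.
Heap A: target g' = 2⊕0 = 2, but every legal move changes the Grundy value (mex property), so 0 moves.
Heap B: target g' = 2⊕0 = 2, but every legal move changes the Grundy value (mex property), so 0 moves.

0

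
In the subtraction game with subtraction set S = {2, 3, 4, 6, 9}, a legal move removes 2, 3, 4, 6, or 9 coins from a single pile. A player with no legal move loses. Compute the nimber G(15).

1

G(0) = 0
G(1) = mex{} = 0
G(2) = mex{0} = 1
G(3) = mex{0,0} = 1
G(4) = mex{1,0,0} = 2
G(5) = mex{1,1,0} = 2
G(6) = mex{2,1,1,0} = 3
G(7) = mex{2,2,1,0} = 3
G(8) = mex{3,2,2,1} = 0
G(9) = mex{3,3,2,1,0} = 4
G(10) = mex{0,3,3,2,0} = 1
G(11) = mex{4,0,3,2,1} = 5
G(12) = mex{1,4,0,3,1} = 2
G(13) = mex{5,1,4,3,2} = 0
G(14) = mex{2,5,1,0,2} = 3
G(15) = mex{0,2,5,4,3} = 1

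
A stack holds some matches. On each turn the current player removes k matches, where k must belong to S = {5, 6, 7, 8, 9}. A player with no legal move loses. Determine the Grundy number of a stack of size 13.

2

n :  0  1  2  3  4  5  6  7  8  9 10 11 12 13
G :  0  0  0  0  0  1  1  1  1  1  2  2  2  2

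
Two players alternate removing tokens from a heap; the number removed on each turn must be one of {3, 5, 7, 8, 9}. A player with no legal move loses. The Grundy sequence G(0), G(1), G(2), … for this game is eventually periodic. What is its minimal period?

G(0) = 0
G(1) = mex{} = 0
G(2) = mex{} = 0
G(3) = mex{0} = 1
G(4) = mex{0} = 1
G(5) = mex{0,0} = 1
G(6) = mex{1,0} = 2
G(7) = mex{1,0,0} = 2
G(8) = mex{1,1,0,0} = 2
G(9) = mex{2,1,0,0,0} = 3
G(10) = mex{2,1,1,0,0} = 3
G(11) = mex{2,2,1,1,0} = 3
G(12) = mex{3,2,1,1,1} = 0
G(13) = mex{3,2,2,1,1} = 0
G(14) = mex{3,3,2,2,1} = 0
G(15) = mex{0,3,2,2,2} = 1
G(16) = mex{0,3,3,2,2} = 1
G(17) = mex{0,0,3,3,2} = 1
G(18) = mex{1,0,3,3,3} = 2
G(19) = mex{1,0,0,3,3} = 2
G(20) = mex{1,1,0,0,3} = 2
G(21) = mex{2,1,0,0,0} = 3
G(22) = mex{2,1,1,0,0} = 3
G(23) = mex{2,2,1,1,0} = 3
G(24) = mex{3,2,1,1,1} = 0
G(25) = mex{3,2,2,1,1} = 0
G(n+12) = G(n) holds for n = 0,…,8 (a full window of length max(S) = 9), so the sequence is purely periodic with period 12.

12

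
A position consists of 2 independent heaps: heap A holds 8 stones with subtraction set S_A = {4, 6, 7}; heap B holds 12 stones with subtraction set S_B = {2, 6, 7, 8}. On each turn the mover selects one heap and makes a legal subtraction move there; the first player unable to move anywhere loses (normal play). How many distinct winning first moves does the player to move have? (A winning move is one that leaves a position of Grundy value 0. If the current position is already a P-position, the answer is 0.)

0

Heap A, S = {4, 6, 7}:
n : 0 1 2 3 4 5 6 7 8
G : 0 0 0 0 1 1 1 1 2
G_A(8) = 2.
Heap B, S = {2, 6, 7, 8}:
n :  0  1  2  3  4  5  6  7  8  9 10 11 12
G :  0  0  1  1  0  0  1  1  2  2  3  3  2
G_B(12) = 2.
Combined Grundy value = 2 ⊕ 2 = 0.
A winning move leaves total XOR = 0, i.e. changes one component's Grundy value g to g ⊕ X where X is the current total.
Heap A: target g' = 2⊕0 = 2, but every legal move changes the Grundy value (mex property), so 0 moves.
Heap B: target g' = 2⊕0 = 2, but every legal move changes the Grundy value (mex property), so 0 moves.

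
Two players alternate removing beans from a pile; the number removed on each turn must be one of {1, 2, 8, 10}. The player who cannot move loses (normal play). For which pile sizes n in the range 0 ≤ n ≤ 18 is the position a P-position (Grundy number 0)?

0, 3, 6, 9, 12, 15, 18

G(0) = 0
G(1) = mex{0} = 1
G(2) = mex{1,0} = 2
G(3) = mex{2,1} = 0
G(4) = mex{0,2} = 1
G(5) = mex{1,0} = 2
G(6) = mex{2,1} = 0
G(7) = mex{0,2} = 1
G(8) = mex{1,0,0} = 2
G(9) = mex{2,1,1} = 0
G(10) = mex{0,2,2,0} = 1
G(11) = mex{1,0,0,1} = 2
G(12) = mex{2,1,1,2} = 0
G(13) = mex{0,2,2,0} = 1
G(14) = mex{1,0,0,1} = 2
G(15) = mex{2,1,1,2} = 0
G(16) = mex{0,2,2,0} = 1
G(17) = mex{1,0,0,1} = 2
G(18) = mex{2,1,1,2} = 0
P-positions are exactly the n with G(n) = 0.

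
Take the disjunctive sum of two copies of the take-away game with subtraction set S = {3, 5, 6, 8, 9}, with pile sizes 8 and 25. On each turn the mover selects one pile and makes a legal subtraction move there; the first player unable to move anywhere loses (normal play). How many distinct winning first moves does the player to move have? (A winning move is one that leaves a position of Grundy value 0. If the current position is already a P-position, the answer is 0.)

4

All piles use S = {3, 5, 6, 8, 9}:
n :  0  1  2  3  4  5  6  7  8  9 10 11 12 13 14 15 16 17 18 19 20 21 22 23 24 25
G :  0  0  0  1  1  1  2  2  2  3  3  3  0  0  0  1  1  1  2  2  2  3  3  3  0  0
Pile A: G(8) = 2.
Pile B: G(25) = 0.
Combined Grundy value = 2 ⊕ 0 = 2.
A winning move leaves total XOR = 0, i.e. changes one component's Grundy value g to g ⊕ X where X is the current total.
Pile A: need g' = 2⊕2 = 0. Options: 8−3→G=1, 8−5→G=1, 8−6→G=0, 8−8→G=0. Hits: 2.
Pile B: need g' = 0⊕2 = 2. Options: 25−3→G=3, 25−5→G=2, 25−6→G=2, 25−8→G=1, 25−9→G=1. Hits: 2.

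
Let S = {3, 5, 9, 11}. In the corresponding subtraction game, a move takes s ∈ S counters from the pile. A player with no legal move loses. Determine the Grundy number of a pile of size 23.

n :  0  1  2  3  4  5  6  7  8  9 10 11 12 13 14 15 16 17 18 19 20 21 22 23
G :  0  0  0  1  1  1  2  2  0  3  3  1  4  2  0  0  0  1  1  1  2  2  0  3

3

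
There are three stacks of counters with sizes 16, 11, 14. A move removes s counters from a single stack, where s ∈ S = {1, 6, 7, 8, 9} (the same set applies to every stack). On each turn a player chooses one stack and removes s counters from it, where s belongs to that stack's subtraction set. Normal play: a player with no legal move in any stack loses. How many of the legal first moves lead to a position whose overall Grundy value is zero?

All stacks use S = {1, 6, 7, 8, 9}:
n :  0  1  2  3  4  5  6  7  8  9 10 11 12 13 14 15 16
G :  0  1  0  1  0  1  2  3  2  3  2  3  4  5  0  1  0
Stack A: G(16) = 0.
Stack B: G(11) = 3.
Stack C: G(14) = 0.
Combined Grundy value = 0 ⊕ 3 ⊕ 0 = 3.
A winning move leaves total XOR = 0, i.e. changes one component's Grundy value g to g ⊕ X where X is the current total.
Stack A: need g' = 0⊕3 = 3. Options: 16−1→G=1, 16−6→G=2, 16−7→G=3, 16−8→G=2, 16−9→G=3. Hits: 2.
Stack B: need g' = 3⊕3 = 0. Options: 11−1→G=2, 11−6→G=1, 11−7→G=0, 11−8→G=1, 11−9→G=0. Hits: 2.
Stack C: need g' = 0⊕3 = 3. Options: 14−1→G=5, 14−6→G=2, 14−7→G=3, 14−8→G=2, 14−9→G=1. Hits: 1.

5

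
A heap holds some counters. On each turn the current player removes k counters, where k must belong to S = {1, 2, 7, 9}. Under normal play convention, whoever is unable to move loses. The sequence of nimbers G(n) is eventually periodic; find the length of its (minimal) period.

11

n :  0  1  2  3  4  5  6  7  8  9 10 11 12 13 14 15 16 17 18 19 20 21 22 23
G :  0  1  2  0  1  2  0  1  2  3  4  0  1  2  0  1  2  0  1  2  3  4  0  1
G(n+11) = G(n) holds for n = 0,…,8 (a full window of length max(S) = 9), so the sequence is purely periodic with period 11.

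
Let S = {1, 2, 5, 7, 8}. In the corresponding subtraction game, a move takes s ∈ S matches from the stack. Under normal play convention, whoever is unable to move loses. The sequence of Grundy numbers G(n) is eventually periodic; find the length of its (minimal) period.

3

G(0) = 0
G(1) = mex{0} = 1
G(2) = mex{1,0} = 2
G(3) = mex{2,1} = 0
G(4) = mex{0,2} = 1
G(5) = mex{1,0,0} = 2
G(6) = mex{2,1,1} = 0
G(7) = mex{0,2,2,0} = 1
G(8) = mex{1,0,0,1,0} = 2
G(9) = mex{2,1,1,2,1} = 0
G(10) = mex{0,2,2,0,2} = 1
G(11) = mex{1,0,0,1,0} = 2
G(12) = mex{2,1,1,2,1} = 0
G(13) = mex{0,2,2,0,2} = 1
G(14) = mex{1,0,0,1,0} = 2
G(n+3) = G(n) holds for n = 0,…,7 (a full window of length max(S) = 8), so the sequence is purely periodic with period 3.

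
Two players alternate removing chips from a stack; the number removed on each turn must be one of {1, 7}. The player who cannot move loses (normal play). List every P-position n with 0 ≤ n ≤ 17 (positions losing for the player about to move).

0, 2, 4, 6, 8, 10, 12, 14, 16

G(0) = 0
G(1) = mex{0} = 1
G(2) = mex{1} = 0
G(3) = mex{0} = 1
G(4) = mex{1} = 0
G(5) = mex{0} = 1
G(6) = mex{1} = 0
G(7) = mex{0,0} = 1
G(8) = mex{1,1} = 0
G(9) = mex{0,0} = 1
G(10) = mex{1,1} = 0
G(11) = mex{0,0} = 1
G(12) = mex{1,1} = 0
G(13) = mex{0,0} = 1
G(14) = mex{1,1} = 0
G(15) = mex{0,0} = 1
G(16) = mex{1,1} = 0
G(17) = mex{0,0} = 1
P-positions are exactly the n with G(n) = 0.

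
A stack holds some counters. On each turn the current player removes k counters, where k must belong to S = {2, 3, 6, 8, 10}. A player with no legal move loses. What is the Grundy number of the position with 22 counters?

n :  0  1  2  3  4  5  6  7  8  9 10 11 12 13 14 15 16 17 18 19 20 21 22
G :  0  0  1  1  2  0  3  1  2  2  3  3  0  2  1  3  0  0  1  1  2  0  3

3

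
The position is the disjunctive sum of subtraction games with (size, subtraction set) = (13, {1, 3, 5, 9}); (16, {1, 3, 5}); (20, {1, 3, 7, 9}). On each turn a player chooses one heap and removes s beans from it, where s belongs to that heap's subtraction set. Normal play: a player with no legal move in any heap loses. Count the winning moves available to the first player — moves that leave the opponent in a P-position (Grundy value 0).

Heap A, S = {1, 3, 5, 9}:
G(0) = 0
G(1) = mex{0} = 1
G(2) = mex{1} = 0
G(3) = mex{0,0} = 1
G(4) = mex{1,1} = 0
G(5) = mex{0,0,0} = 1
G(6) = mex{1,1,1} = 0
G(7) = mex{0,0,0} = 1
G(8) = mex{1,1,1} = 0
G(9) = mex{0,0,0,0} = 1
G(10) = mex{1,1,1,1} = 0
G(11) = mex{0,0,0,0} = 1
G(12) = mex{1,1,1,1} = 0
G(13) = mex{0,0,0,0} = 1
G_A(13) = 1.
Heap B, S = {1, 3, 5}:
n :  0  1  2  3  4  5  6  7  8  9 10 11 12 13 14 15 16
G :  0  1  0  1  0  1  0  1  0  1  0  1  0  1  0  1  0
G_B(16) = 0.
Heap C, S = {1, 3, 7, 9}:
n :  0  1  2  3  4  5  6  7  8  9 10 11 12 13 14 15 16 17 18 19 20
G :  0  1  0  1  0  1  0  1  0  1  0  1  0  1  0  1  0  1  0  1  0
G_C(20) = 0.
Combined Grundy value = 1 ⊕ 0 ⊕ 0 = 1.
A winning move leaves total XOR = 0, i.e. changes one component's Grundy value g to g ⊕ X where X is the current total.
Heap A: need g' = 1⊕1 = 0. Options: 13−1→G=0, 13−3→G=0, 13−5→G=0, 13−9→G=0. Hits: 4.
Heap B: need g' = 0⊕1 = 1. Options: 16−1→G=1, 16−3→G=1, 16−5→G=1. Hits: 3.
Heap C: need g' = 0⊕1 = 1. Options: 20−1→G=1, 20−3→G=1, 20−7→G=1, 20−9→G=1. Hits: 4.

11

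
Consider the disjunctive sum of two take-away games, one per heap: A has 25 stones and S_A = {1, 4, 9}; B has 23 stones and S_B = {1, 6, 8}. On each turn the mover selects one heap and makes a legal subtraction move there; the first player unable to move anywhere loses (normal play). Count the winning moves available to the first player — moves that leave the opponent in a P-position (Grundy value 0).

0

Heap A, S = {1, 4, 9}:
n :  0  1  2  3  4  5  6  7  8  9 10 11 12 13 14 15 16 17 18 19 20 21 22 23 24 25
G :  0  1  0  1  2  0  1  0  1  2  0  1  0  1  2  0  1  0  1  2  0  1  0  1  2  0
G_A(25) = 0.
Heap B, S = {1, 6, 8}:
G(0) = 0
G(1) = mex{0} = 1
G(2) = mex{1} = 0
G(3) = mex{0} = 1
G(4) = mex{1} = 0
G(5) = mex{0} = 1
G(6) = mex{1,0} = 2
G(7) = mex{2,1} = 0
G(8) = mex{0,0,0} = 1
G(9) = mex{1,1,1} = 0
G(10) = mex{0,0,0} = 1
G(11) = mex{1,1,1} = 0
G(12) = mex{0,2,0} = 1
G(13) = mex{1,0,1} = 2
G(14) = mex{2,1,2} = 0
G(15) = mex{0,0,0} = 1
G(16) = mex{1,1,1} = 0
G(17) = mex{0,0,0} = 1
G(18) = mex{1,1,1} = 0
G(19) = mex{0,2,0} = 1
G(20) = mex{1,0,1} = 2
G(21) = mex{2,1,2} = 0
G(22) = mex{0,0,0} = 1
G(23) = mex{1,1,1} = 0
G_B(23) = 0.
Combined Grundy value = 0 ⊕ 0 = 0.
A winning move leaves total XOR = 0, i.e. changes one component's Grundy value g to g ⊕ X where X is the current total.
Heap A: target g' = 0⊕0 = 0, but every legal move changes the Grundy value (mex property), so 0 moves.
Heap B: target g' = 0⊕0 = 0, but every legal move changes the Grundy value (mex property), so 0 moves.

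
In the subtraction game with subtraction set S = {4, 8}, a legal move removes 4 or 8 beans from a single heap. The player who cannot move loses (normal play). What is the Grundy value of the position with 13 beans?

0

G(0) = 0
G(1) = mex{} = 0
G(2) = mex{} = 0
G(3) = mex{} = 0
G(4) = mex{0} = 1
G(5) = mex{0} = 1
G(6) = mex{0} = 1
G(7) = mex{0} = 1
G(8) = mex{1,0} = 2
G(9) = mex{1,0} = 2
G(10) = mex{1,0} = 2
G(11) = mex{1,0} = 2
G(12) = mex{2,1} = 0
G(13) = mex{2,1} = 0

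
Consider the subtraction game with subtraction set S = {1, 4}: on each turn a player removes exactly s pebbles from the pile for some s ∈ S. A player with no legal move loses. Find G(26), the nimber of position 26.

G(0) = 0
G(1) = mex{0} = 1
G(2) = mex{1} = 0
G(3) = mex{0} = 1
G(4) = mex{1,0} = 2
G(5) = mex{2,1} = 0
G(6) = mex{0,0} = 1
G(7) = mex{1,1} = 0
G(8) = mex{0,2} = 1
G(9) = mex{1,0} = 2
G(10) = mex{2,1} = 0
G(11) = mex{0,0} = 1
G(12) = mex{1,1} = 0
G(13) = mex{0,2} = 1
G(14) = mex{1,0} = 2
G(15) = mex{2,1} = 0
G(16) = mex{0,0} = 1
G(17) = mex{1,1} = 0
G(18) = mex{0,2} = 1
G(19) = mex{1,0} = 2
G(20) = mex{2,1} = 0
G(21) = mex{0,0} = 1
G(22) = mex{1,1} = 0
G(23) = mex{0,2} = 1
G(24) = mex{1,0} = 2
G(25) = mex{2,1} = 0
G(26) = mex{0,0} = 1

1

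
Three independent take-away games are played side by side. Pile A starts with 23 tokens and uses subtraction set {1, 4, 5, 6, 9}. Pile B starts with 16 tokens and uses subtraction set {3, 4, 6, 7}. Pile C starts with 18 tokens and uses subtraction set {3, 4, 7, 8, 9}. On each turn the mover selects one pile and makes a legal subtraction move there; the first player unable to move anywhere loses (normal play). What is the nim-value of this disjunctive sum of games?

Pile A, S = {1, 4, 5, 6, 9}:
n :  0  1  2  3  4  5  6  7  8  9 10 11 12 13 14 15 16 17 18 19 20 21 22 23
G :  0  1  0  1  2  3  2  3  4  5  0  1  0  1  2  3  2  3  4  5  0  1  0  1
G_A(23) = 1.
Pile B, S = {3, 4, 6, 7}:
n :  0  1  2  3  4  5  6  7  8  9 10 11 12 13 14 15 16
G :  0  0  0  1  1  1  2  2  2  3  0  0  0  1  1  1  2
G_B(16) = 2.
Pile C, S = {3, 4, 7, 8, 9}:
n :  0  1  2  3  4  5  6  7  8  9 10 11 12 13 14 15 16 17 18
G :  0  0  0  1  1  1  2  2  2  3  3  3  0  0  0  1  1  1  2
G_C(18) = 2.
Combined Grundy value = 1 ⊕ 2 ⊕ 2 = 1.

1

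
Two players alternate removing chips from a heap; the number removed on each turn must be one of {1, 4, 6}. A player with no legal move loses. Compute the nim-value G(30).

0

n :  0  1  2  3  4  5  6  7  8  9 10 11 12 13 14 15 16 17 18 19 20 21 22 23 24 25 26 27 28 29 30
G :  0  1  0  1  2  0  1  0  1  2  0  1  0  1  2  0  1  0  1  2  0  1  0  1  2  0  1  0  1  2  0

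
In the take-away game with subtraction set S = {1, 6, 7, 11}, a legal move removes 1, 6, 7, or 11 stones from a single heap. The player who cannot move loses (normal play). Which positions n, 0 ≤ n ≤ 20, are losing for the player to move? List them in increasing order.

n :  0  1  2  3  4  5  6  7  8  9 10 11 12 13 14 15 16 17 18 19 20
G :  0  1  0  1  0  1  2  3  2  3  2  3  0  1  0  1  0  1  2  3  2
P-positions are exactly the n with G(n) = 0.

0, 2, 4, 12, 14, 16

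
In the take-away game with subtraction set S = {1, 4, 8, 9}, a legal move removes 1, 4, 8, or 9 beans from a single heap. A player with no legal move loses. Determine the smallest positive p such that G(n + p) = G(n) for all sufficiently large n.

17

G(0) = 0
G(1) = mex{0} = 1
G(2) = mex{1} = 0
G(3) = mex{0} = 1
G(4) = mex{1,0} = 2
G(5) = mex{2,1} = 0
G(6) = mex{0,0} = 1
G(7) = mex{1,1} = 0
G(8) = mex{0,2,0} = 1
G(9) = mex{1,0,1,0} = 2
G(10) = mex{2,1,0,1} = 3
G(11) = mex{3,0,1,0} = 2
G(12) = mex{2,1,2,1} = 0
G(13) = mex{0,2,0,2} = 1
G(14) = mex{1,3,1,0} = 2
G(15) = mex{2,2,0,1} = 3
G(16) = mex{3,0,1,0} = 2
G(17) = mex{2,1,2,1} = 0
G(18) = mex{0,2,3,2} = 1
G(19) = mex{1,3,2,3} = 0
G(20) = mex{0,2,0,2} = 1
G(21) = mex{1,0,1,0} = 2
G(22) = mex{2,1,2,1} = 0
G(23) = mex{0,0,3,2} = 1
G(24) = mex{1,1,2,3} = 0
G(25) = mex{0,2,0,2} = 1
G(26) = mex{1,0,1,0} = 2
G(27) = mex{2,1,0,1} = 3
G(28) = mex{3,0,1,0} = 2
G(29) = mex{2,1,2,1} = 0
G(30) = mex{0,2,0,2} = 1
G(31) = mex{1,3,1,0} = 2
G(32) = mex{2,2,0,1} = 3
G(33) = mex{3,0,1,0} = 2
G(34) = mex{2,1,2,1} = 0
G(35) = mex{0,2,3,2} = 1
G(n+17) = G(n) holds for n = 0,…,8 (a full window of length max(S) = 9), so the sequence is purely periodic with period 17.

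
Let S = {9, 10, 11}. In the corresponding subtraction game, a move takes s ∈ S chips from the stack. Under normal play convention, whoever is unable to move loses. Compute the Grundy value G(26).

G(0) = 0
G(1) = mex{} = 0
G(2) = mex{} = 0
G(3) = mex{} = 0
G(4) = mex{} = 0
G(5) = mex{} = 0
G(6) = mex{} = 0
G(7) = mex{} = 0
G(8) = mex{} = 0
G(9) = mex{0} = 1
G(10) = mex{0,0} = 1
G(11) = mex{0,0,0} = 1
G(12) = mex{0,0,0} = 1
G(13) = mex{0,0,0} = 1
G(14) = mex{0,0,0} = 1
G(15) = mex{0,0,0} = 1
G(16) = mex{0,0,0} = 1
G(17) = mex{0,0,0} = 1
G(18) = mex{1,0,0} = 2
G(19) = mex{1,1,0} = 2
G(20) = mex{1,1,1} = 0
G(21) = mex{1,1,1} = 0
G(22) = mex{1,1,1} = 0
G(23) = mex{1,1,1} = 0
G(24) = mex{1,1,1} = 0
G(25) = mex{1,1,1} = 0
G(26) = mex{1,1,1} = 0

0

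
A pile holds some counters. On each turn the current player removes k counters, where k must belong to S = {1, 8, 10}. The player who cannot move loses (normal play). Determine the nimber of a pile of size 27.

0

n :  0  1  2  3  4  5  6  7  8  9 10 11 12 13 14 15 16 17 18 19 20 21 22 23 24 25 26 27
G :  0  1  0  1  0  1  0  1  2  0  1  0  1  0  1  0  1  2  0  1  0  1  0  1  0  1  2  0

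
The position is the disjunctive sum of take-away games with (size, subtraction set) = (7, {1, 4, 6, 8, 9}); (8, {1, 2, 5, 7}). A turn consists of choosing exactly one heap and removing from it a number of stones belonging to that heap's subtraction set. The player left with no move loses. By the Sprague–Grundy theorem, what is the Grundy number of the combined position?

Heap A, S = {1, 4, 6, 8, 9}:
n : 0 1 2 3 4 5 6 7
G : 0 1 0 1 2 0 1 0
G_A(7) = 0.
Heap B, S = {1, 2, 5, 7}:
G(0) = 0
G(1) = mex{0} = 1
G(2) = mex{1,0} = 2
G(3) = mex{2,1} = 0
G(4) = mex{0,2} = 1
G(5) = mex{1,0,0} = 2
G(6) = mex{2,1,1} = 0
G(7) = mex{0,2,2,0} = 1
G(8) = mex{1,0,0,1} = 2
G_B(8) = 2.
Combined Grundy value = 0 ⊕ 2 = 2.

2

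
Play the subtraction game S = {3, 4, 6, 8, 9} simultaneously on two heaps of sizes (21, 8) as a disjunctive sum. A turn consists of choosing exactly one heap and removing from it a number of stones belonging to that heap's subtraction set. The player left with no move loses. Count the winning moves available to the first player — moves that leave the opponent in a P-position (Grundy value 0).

All heaps use S = {3, 4, 6, 8, 9}:
G(0) = 0
G(1) = mex{} = 0
G(2) = mex{} = 0
G(3) = mex{0} = 1
G(4) = mex{0,0} = 1
G(5) = mex{0,0} = 1
G(6) = mex{1,0,0} = 2
G(7) = mex{1,1,0} = 2
G(8) = mex{1,1,0,0} = 2
G(9) = mex{2,1,1,0,0} = 3
G(10) = mex{2,2,1,0,0} = 3
G(11) = mex{2,2,1,1,0} = 3
G(12) = mex{3,2,2,1,1} = 0
G(13) = mex{3,3,2,1,1} = 0
G(14) = mex{3,3,2,2,1} = 0
G(15) = mex{0,3,3,2,2} = 1
G(16) = mex{0,0,3,2,2} = 1
G(17) = mex{0,0,3,3,2} = 1
G(18) = mex{1,0,0,3,3} = 2
G(19) = mex{1,1,0,3,3} = 2
G(20) = mex{1,1,0,0,3} = 2
G(21) = mex{2,1,1,0,0} = 3
Heap A: G(21) = 3.
Heap B: G(8) = 2.
Combined Grundy value = 3 ⊕ 2 = 1.
A winning move leaves total XOR = 0, i.e. changes one component's Grundy value g to g ⊕ X where X is the current total.
Heap A: need g' = 3⊕1 = 2. Options: 21−3→G=2, 21−4→G=1, 21−6→G=1, 21−8→G=0, 21−9→G=0. Hits: 1.
Heap B: need g' = 2⊕1 = 3. Options: 8−3→G=1, 8−4→G=1, 8−6→G=0, 8−8→G=0. Hits: 0.

1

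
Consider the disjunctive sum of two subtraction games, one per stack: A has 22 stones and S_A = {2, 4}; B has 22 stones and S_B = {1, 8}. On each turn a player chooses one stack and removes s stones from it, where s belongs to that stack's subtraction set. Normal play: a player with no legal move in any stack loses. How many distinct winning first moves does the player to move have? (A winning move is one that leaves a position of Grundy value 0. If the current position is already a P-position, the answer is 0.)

Stack A, S = {2, 4}:
G(0) = 0
G(1) = mex{} = 0
G(2) = mex{0} = 1
G(3) = mex{0} = 1
G(4) = mex{1,0} = 2
G(5) = mex{1,0} = 2
G(6) = mex{2,1} = 0
G(7) = mex{2,1} = 0
G(8) = mex{0,2} = 1
G(9) = mex{0,2} = 1
G(10) = mex{1,0} = 2
G(11) = mex{1,0} = 2
G(12) = mex{2,1} = 0
G(13) = mex{2,1} = 0
G(14) = mex{0,2} = 1
G(15) = mex{0,2} = 1
G(16) = mex{1,0} = 2
G(17) = mex{1,0} = 2
G(18) = mex{2,1} = 0
G(19) = mex{2,1} = 0
G(20) = mex{0,2} = 1
G(21) = mex{0,2} = 1
G(22) = mex{1,0} = 2
G_A(22) = 2.
Stack B, S = {1, 8}:
n :  0  1  2  3  4  5  6  7  8  9 10 11 12 13 14 15 16 17 18 19 20 21 22
G :  0  1  0  1  0  1  0  1  2  0  1  0  1  0  1  0  1  2  0  1  0  1  0
G_B(22) = 0.
Combined Grundy value = 2 ⊕ 0 = 2.
A winning move leaves total XOR = 0, i.e. changes one component's Grundy value g to g ⊕ X where X is the current total.
Stack A: need g' = 2⊕2 = 0. Options: 22−2→G=1, 22−4→G=0. Hits: 1.
Stack B: need g' = 0⊕2 = 2. Options: 22−1→G=1, 22−8→G=1. Hits: 0.

1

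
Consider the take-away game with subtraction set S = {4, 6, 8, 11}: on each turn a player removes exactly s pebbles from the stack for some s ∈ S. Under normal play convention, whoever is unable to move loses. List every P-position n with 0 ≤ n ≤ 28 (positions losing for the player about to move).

G(0) = 0
G(1) = mex{} = 0
G(2) = mex{} = 0
G(3) = mex{} = 0
G(4) = mex{0} = 1
G(5) = mex{0} = 1
G(6) = mex{0,0} = 1
G(7) = mex{0,0} = 1
G(8) = mex{1,0,0} = 2
G(9) = mex{1,0,0} = 2
G(10) = mex{1,1,0} = 2
G(11) = mex{1,1,0,0} = 2
G(12) = mex{2,1,1,0} = 3
G(13) = mex{2,1,1,0} = 3
G(14) = mex{2,2,1,0} = 3
G(15) = mex{2,2,1,1} = 0
G(16) = mex{3,2,2,1} = 0
G(17) = mex{3,2,2,1} = 0
G(18) = mex{3,3,2,1} = 0
G(19) = mex{0,3,2,2} = 1
G(20) = mex{0,3,3,2} = 1
G(21) = mex{0,0,3,2} = 1
G(22) = mex{0,0,3,2} = 1
G(23) = mex{1,0,0,3} = 2
G(24) = mex{1,0,0,3} = 2
G(25) = mex{1,1,0,3} = 2
G(26) = mex{1,1,0,0} = 2
G(27) = mex{2,1,1,0} = 3
G(28) = mex{2,1,1,0} = 3
P-positions are exactly the n with G(n) = 0.

0, 1, 2, 3, 15, 16, 17, 18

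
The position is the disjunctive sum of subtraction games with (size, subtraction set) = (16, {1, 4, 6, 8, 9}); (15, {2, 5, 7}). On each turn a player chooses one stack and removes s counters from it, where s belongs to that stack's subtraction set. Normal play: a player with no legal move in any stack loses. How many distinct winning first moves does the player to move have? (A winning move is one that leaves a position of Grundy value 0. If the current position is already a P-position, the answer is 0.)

Stack A, S = {1, 4, 6, 8, 9}:
G(0) = 0
G(1) = mex{0} = 1
G(2) = mex{1} = 0
G(3) = mex{0} = 1
G(4) = mex{1,0} = 2
G(5) = mex{2,1} = 0
G(6) = mex{0,0,0} = 1
G(7) = mex{1,1,1} = 0
G(8) = mex{0,2,0,0} = 1
G(9) = mex{1,0,1,1,0} = 2
G(10) = mex{2,1,2,0,1} = 3
G(11) = mex{3,0,0,1,0} = 2
G(12) = mex{2,1,1,2,1} = 0
G(13) = mex{0,2,0,0,2} = 1
G(14) = mex{1,3,1,1,0} = 2
G(15) = mex{2,2,2,0,1} = 3
G(16) = mex{3,0,3,1,0} = 2
G_A(16) = 2.
Stack B, S = {2, 5, 7}:
n :  0  1  2  3  4  5  6  7  8  9 10 11 12 13 14 15
G :  0  0  1  1  0  2  1  3  2  2  0  3  1  0  0  1
G_B(15) = 1.
Combined Grundy value = 2 ⊕ 1 = 3.
A winning move leaves total XOR = 0, i.e. changes one component's Grundy value g to g ⊕ X where X is the current total.
Stack A: need g' = 2⊕3 = 1. Options: 16−1→G=3, 16−4→G=0, 16−6→G=3, 16−8→G=1, 16−9→G=0. Hits: 1.
Stack B: need g' = 1⊕3 = 2. Options: 15−2→G=0, 15−5→G=0, 15−7→G=2. Hits: 1.

2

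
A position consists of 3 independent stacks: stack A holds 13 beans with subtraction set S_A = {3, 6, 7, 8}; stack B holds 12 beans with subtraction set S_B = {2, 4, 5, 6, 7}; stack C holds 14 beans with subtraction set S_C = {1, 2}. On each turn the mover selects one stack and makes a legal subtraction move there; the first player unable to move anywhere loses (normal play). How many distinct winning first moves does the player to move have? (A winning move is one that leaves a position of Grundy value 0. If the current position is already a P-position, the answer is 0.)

3

Stack A, S = {3, 6, 7, 8}:
G(0) = 0
G(1) = mex{} = 0
G(2) = mex{} = 0
G(3) = mex{0} = 1
G(4) = mex{0} = 1
G(5) = mex{0} = 1
G(6) = mex{1,0} = 2
G(7) = mex{1,0,0} = 2
G(8) = mex{1,0,0,0} = 2
G(9) = mex{2,1,0,0} = 3
G(10) = mex{2,1,1,0} = 3
G(11) = mex{2,1,1,1} = 0
G(12) = mex{3,2,1,1} = 0
G(13) = mex{3,2,2,1} = 0
G_A(13) = 0.
Stack B, S = {2, 4, 5, 6, 7}:
n :  0  1  2  3  4  5  6  7  8  9 10 11 12
G :  0  0  1  1  2  2  3  3  4  0  0  1  1
G_B(12) = 1.
Stack C, S = {1, 2}:
n :  0  1  2  3  4  5  6  7  8  9 10 11 12 13 14
G :  0  1  2  0  1  2  0  1  2  0  1  2  0  1  2
G_C(14) = 2.
Combined Grundy value = 0 ⊕ 1 ⊕ 2 = 3.
A winning move leaves total XOR = 0, i.e. changes one component's Grundy value g to g ⊕ X where X is the current total.
Stack A: need g' = 0⊕3 = 3. Options: 13−3→G=3, 13−6→G=2, 13−7→G=2, 13−8→G=1. Hits: 1.
Stack B: need g' = 1⊕3 = 2. Options: 12−2→G=0, 12−4→G=4, 12−5→G=3, 12−6→G=3, 12−7→G=2. Hits: 1.
Stack C: need g' = 2⊕3 = 1. Options: 14−1→G=1, 14−2→G=0. Hits: 1.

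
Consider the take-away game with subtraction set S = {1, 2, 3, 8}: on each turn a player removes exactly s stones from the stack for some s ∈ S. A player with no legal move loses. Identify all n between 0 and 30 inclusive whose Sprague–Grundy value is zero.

n :  0  1  2  3  4  5  6  7  8  9 10 11 12 13 14 15 16 17 18 19 20 21 22 23 24 25 26 27 28 29 30
G :  0  1  2  3  0  1  2  3  4  0  1  2  3  0  1  2  3  4  0  1  2  3  0  1  2  3  4  0  1  2  3
P-positions are exactly the n with G(n) = 0.

0, 4, 9, 13, 18, 22, 27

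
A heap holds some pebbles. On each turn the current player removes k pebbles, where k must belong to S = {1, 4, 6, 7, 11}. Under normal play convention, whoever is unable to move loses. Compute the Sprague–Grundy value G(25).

2

n :  0  1  2  3  4  5  6  7  8  9 10 11 12 13 14 15 16 17 18 19 20 21 22 23 24 25
G :  0  1  0  1  2  0  1  2  3  2  0  1  2  3  4  0  1  2  0  1  0  1  2  0  1  2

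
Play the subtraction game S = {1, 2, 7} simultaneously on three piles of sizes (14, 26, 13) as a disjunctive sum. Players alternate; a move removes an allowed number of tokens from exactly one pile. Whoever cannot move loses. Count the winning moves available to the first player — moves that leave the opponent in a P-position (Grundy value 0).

All piles use S = {1, 2, 7}:
G(0) = 0
G(1) = mex{0} = 1
G(2) = mex{1,0} = 2
G(3) = mex{2,1} = 0
G(4) = mex{0,2} = 1
G(5) = mex{1,0} = 2
G(6) = mex{2,1} = 0
G(7) = mex{0,2,0} = 1
G(8) = mex{1,0,1} = 2
G(9) = mex{2,1,2} = 0
G(10) = mex{0,2,0} = 1
G(11) = mex{1,0,1} = 2
G(12) = mex{2,1,2} = 0
G(13) = mex{0,2,0} = 1
G(14) = mex{1,0,1} = 2
G(15) = mex{2,1,2} = 0
G(16) = mex{0,2,0} = 1
G(17) = mex{1,0,1} = 2
G(18) = mex{2,1,2} = 0
G(19) = mex{0,2,0} = 1
G(20) = mex{1,0,1} = 2
G(21) = mex{2,1,2} = 0
G(22) = mex{0,2,0} = 1
G(23) = mex{1,0,1} = 2
G(24) = mex{2,1,2} = 0
G(25) = mex{0,2,0} = 1
G(26) = mex{1,0,1} = 2
Pile A: G(14) = 2.
Pile B: G(26) = 2.
Pile C: G(13) = 1.
Combined Grundy value = 2 ⊕ 2 ⊕ 1 = 1.
A winning move leaves total XOR = 0, i.e. changes one component's Grundy value g to g ⊕ X where X is the current total.
Pile A: need g' = 2⊕1 = 3. Options: 14−1→G=1, 14−2→G=0, 14−7→G=1. Hits: 0.
Pile B: need g' = 2⊕1 = 3. Options: 26−1→G=1, 26−2→G=0, 26−7→G=1. Hits: 0.
Pile C: need g' = 1⊕1 = 0. Options: 13−1→G=0, 13−2→G=2, 13−7→G=0. Hits: 2.

2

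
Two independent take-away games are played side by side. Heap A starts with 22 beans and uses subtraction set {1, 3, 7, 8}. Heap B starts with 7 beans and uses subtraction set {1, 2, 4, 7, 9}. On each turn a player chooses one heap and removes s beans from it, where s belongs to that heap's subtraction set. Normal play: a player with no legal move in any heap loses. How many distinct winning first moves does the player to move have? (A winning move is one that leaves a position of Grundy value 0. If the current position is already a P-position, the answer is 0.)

Heap A, S = {1, 3, 7, 8}:
n :  0  1  2  3  4  5  6  7  8  9 10 11 12 13 14 15 16 17 18 19 20 21 22
G :  0  1  0  1  0  1  0  1  2  3  2  3  2  3  2  0  1  0  1  0  1  0  1
G_A(22) = 1.
Heap B, S = {1, 2, 4, 7, 9}:
n : 0 1 2 3 4 5 6 7
G : 0 1 2 0 1 2 0 1
G_B(7) = 1.
Combined Grundy value = 1 ⊕ 1 = 0.
A winning move leaves total XOR = 0, i.e. changes one component's Grundy value g to g ⊕ X where X is the current total.
Heap A: target g' = 1⊕0 = 1, but every legal move changes the Grundy value (mex property), so 0 moves.
Heap B: target g' = 1⊕0 = 1, but every legal move changes the Grundy value (mex property), so 0 moves.

0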